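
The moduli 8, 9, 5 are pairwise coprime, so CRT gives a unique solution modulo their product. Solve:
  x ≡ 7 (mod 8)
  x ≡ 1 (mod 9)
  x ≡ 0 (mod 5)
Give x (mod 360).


Moduli 8, 9, 5 are pairwise coprime; by CRT there is a unique solution modulo M = 8 · 9 · 5 = 360.
Solve pairwise, accumulating the modulus:
  Start with x ≡ 7 (mod 8).
  Combine with x ≡ 1 (mod 9): since gcd(8, 9) = 1, we get a unique residue mod 72.
    Write x = 7 + 8·t and substitute into x ≡ 1 (mod 9): 8·t ≡ 1 − 7 = -6 (mod 9).
    Reduce coefficients mod 9: 8·t ≡ 3 (mod 9).
    The inverse of 8 mod 9 is 8 (since 8·8 = 64 = 7·9 + 1), so t ≡ 8·3 = 24 ≡ 6 (mod 9).
    Then x = 7 + 8·6 = 55, valid modulo lcm(8, 9) = 72: x ≡ 55 (mod 72).
  Combine with x ≡ 0 (mod 5): since gcd(72, 5) = 1, we get a unique residue mod 360.
    Write x = 55 + 72·t and substitute into x ≡ 0 (mod 5): 72·t ≡ 0 − 55 = -55 (mod 5).
    Reduce coefficients mod 5: 2·t ≡ 0 (mod 5).
    The inverse of 2 mod 5 is 3 (since 2·3 = 6 = 1·5 + 1), so t ≡ 3·0 = 0 ≡ 0 (mod 5).
    Then x = 55 + 72·0 = 55, valid modulo lcm(72, 5) = 360: x ≡ 55 (mod 360).
Verify: 55 mod 8 = 7 ✓, 55 mod 9 = 1 ✓, 55 mod 5 = 0 ✓.

x ≡ 55 (mod 360).


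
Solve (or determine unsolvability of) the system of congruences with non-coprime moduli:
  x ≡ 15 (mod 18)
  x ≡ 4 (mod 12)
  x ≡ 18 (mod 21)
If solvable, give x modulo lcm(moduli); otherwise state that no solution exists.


Moduli 18, 12, 21 are not pairwise coprime, so CRT works modulo lcm(m_i) when all pairwise compatibility conditions hold.
Pairwise compatibility: gcd(m_i, m_j) must divide a_i - a_j for every pair.
Merge one congruence at a time:
  Start: x ≡ 15 (mod 18).
  Combine with x ≡ 4 (mod 12): gcd(18, 12) = 6, and 4 - 15 = -11 is NOT divisible by 6.
    ⇒ system is inconsistent (no integer solution).

No solution (the system is inconsistent).


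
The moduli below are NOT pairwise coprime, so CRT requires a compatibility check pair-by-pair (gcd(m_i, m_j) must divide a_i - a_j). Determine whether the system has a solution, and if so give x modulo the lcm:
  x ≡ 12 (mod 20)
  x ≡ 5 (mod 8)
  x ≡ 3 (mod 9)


Moduli 20, 8, 9 are not pairwise coprime, so CRT works modulo lcm(m_i) when all pairwise compatibility conditions hold.
Pairwise compatibility: gcd(m_i, m_j) must divide a_i - a_j for every pair.
Merge one congruence at a time:
  Start: x ≡ 12 (mod 20).
  Combine with x ≡ 5 (mod 8): gcd(20, 8) = 4, and 5 - 12 = -7 is NOT divisible by 4.
    ⇒ system is inconsistent (no integer solution).

No solution (the system is inconsistent).


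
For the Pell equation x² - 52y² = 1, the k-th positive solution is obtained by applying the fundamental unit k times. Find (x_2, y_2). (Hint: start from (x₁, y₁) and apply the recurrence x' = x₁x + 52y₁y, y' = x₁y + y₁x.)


Step 1: Find the fundamental solution (x₁, y₁) of x² - 52y² = 1.
  Expand √52 as a continued fraction. a₀ = ⌊√52⌋ = 7; iterate m_{k+1} = d_k·a_k − m_k, d_{k+1} = (52 − m_{k+1}²)/d_k, a_{k+1} = ⌊(a₀ + m_{k+1})/d_{k+1}⌋ (starting m₀ = 0, d₀ = 1), with convergents p_k = a_k·p_{k-1} + p_{k-2}, q_k = a_k·q_{k-1} + q_{k-2} (p₋₁ = 1, q₋₁ = 0):
  k = 0: a₀ = 7; p₀/q₀ = 7/1; p₀² − 52·q₀² = 49 − 52 = -3.
  k = 1: m = 7, d = 3, a = ⌊(7 + 7)/3⌋ = 4; p/q = (4·7 + 1)/(4·1 + 0) = 29/4; p² − 52·q² = 841 − 832 = 9.
  k = 2: m = 5, d = 9, a = ⌊(7 + 5)/9⌋ = 1; p/q = (1·29 + 7)/(1·4 + 1) = 36/5; p² − 52·q² = 1296 − 1300 = -4.
  k = 3: m = 4, d = 4, a = ⌊(7 + 4)/4⌋ = 2; p/q = (2·36 + 29)/(2·5 + 4) = 101/14; p² − 52·q² = 10201 − 10192 = 9.
  k = 4: m = 4, d = 9, a = ⌊(7 + 4)/9⌋ = 1; p/q = (1·101 + 36)/(1·14 + 5) = 137/19; p² − 52·q² = 18769 − 18772 = -3.
  k = 5: m = 5, d = 3, a = ⌊(7 + 5)/3⌋ = 4; p/q = (4·137 + 101)/(4·19 + 14) = 649/90; p² − 52·q² = 421201 − 421200 = 1.
  The first convergent with p² − 52·q² = 1 gives the fundamental solution (x₁, y₁) = (649, 90).
Step 2: Apply the recurrence (x_{n+1}, y_{n+1}) = (x₁x_n + 52y₁y_n, x₁y_n + y₁x_n) repeatedly.
  From (x_1, y_1) = (649, 90): x_2 = 649·649 + 52·90·90 = 842401; y_2 = 649·90 + 90·649 = 116820.
Step 3: Verify x_2² - 52·y_2² = 709639444801 - 709639444800 = 1 (should be 1). ✓

(x_1, y_1) = (649, 90); (x_2, y_2) = (842401, 116820).


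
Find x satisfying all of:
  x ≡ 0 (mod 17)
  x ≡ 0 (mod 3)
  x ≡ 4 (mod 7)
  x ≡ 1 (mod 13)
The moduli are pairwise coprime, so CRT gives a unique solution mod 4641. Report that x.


Product of moduli M = 17 · 3 · 7 · 13 = 4641.
Merge one congruence at a time:
  Start: x ≡ 0 (mod 17).
  Combine with x ≡ 0 (mod 3); new modulus lcm = 51.
    Write x = 0 + 17·t and substitute into x ≡ 0 (mod 3): 17·t ≡ 0 − 0 = 0 (mod 3).
    Reduce coefficients mod 3: 2·t ≡ 0 (mod 3).
    The inverse of 2 mod 3 is 2 (since 2·2 = 4 = 1·3 + 1), so t ≡ 2·0 = 0 ≡ 0 (mod 3).
    Then x = 0 + 17·0 = 0, valid modulo lcm(17, 3) = 51: x ≡ 0 (mod 51).
  Combine with x ≡ 4 (mod 7); new modulus lcm = 357.
    Write x = 0 + 51·t and substitute into x ≡ 4 (mod 7): 51·t ≡ 4 − 0 = 4 (mod 7).
    Reduce coefficients mod 7: 2·t ≡ 4 (mod 7).
    The inverse of 2 mod 7 is 4 (since 2·4 = 8 = 1·7 + 1), so t ≡ 4·4 = 16 ≡ 2 (mod 7).
    Then x = 0 + 51·2 = 102, valid modulo lcm(51, 7) = 357: x ≡ 102 (mod 357).
  Combine with x ≡ 1 (mod 13); new modulus lcm = 4641.
    Write x = 102 + 357·t and substitute into x ≡ 1 (mod 13): 357·t ≡ 1 − 102 = -101 (mod 13).
    Reduce coefficients mod 13: 6·t ≡ 3 (mod 13).
    The inverse of 6 mod 13 is 11 (since 6·11 = 66 = 5·13 + 1), so t ≡ 11·3 = 33 ≡ 7 (mod 13).
    Then x = 102 + 357·7 = 2601, valid modulo lcm(357, 13) = 4641: x ≡ 2601 (mod 4641).
Verify against each original: 2601 mod 17 = 0, 2601 mod 3 = 0, 2601 mod 7 = 4, 2601 mod 13 = 1.

x ≡ 2601 (mod 4641).


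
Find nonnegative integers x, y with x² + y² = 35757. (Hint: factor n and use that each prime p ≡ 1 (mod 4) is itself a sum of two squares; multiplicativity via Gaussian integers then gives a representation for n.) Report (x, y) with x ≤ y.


Step 1: Factor n = 35757 = 3^2 · 29 · 137.
Step 2: Check the mod-4 condition on each prime factor: 3 ≡ 3 (mod 4), exponent 2 (must be even); 29 ≡ 1 (mod 4), exponent 1; 137 ≡ 1 (mod 4), exponent 1.
All primes ≡ 3 (mod 4) appear to even exponent (or don't appear), so by the two-squares theorem n IS expressible as a sum of two squares.
Step 3: Build a representation. Group n = k² · m with k = 3 and m = 29 · 137 = 3973 (a product of primes ≡ 1 (mod 4)); a representation of m scales to one of n via (k·x)² + (k·y)² = k²(x² + y²). Each prime p ≡ 1 (mod 4) is itself a sum of two squares; find a² by testing p − a² for a perfect square:
  29: 29 − 1² = 28, 29 − 2² = 25 = 5² ⇒ 29 = 2² + 5².
  137: 137 − 1² = 136, 137 − 2² = 133, 137 − 3² = 128, 137 − 4² = 121 = 11² ⇒ 137 = 4² + 11².
  Combine using the Brahmagupta–Fibonacci identity (a² + b²)(c² + d²) = (ac − bd)² + (ad + bc)² = (ac + bd)² + (ad − bc)²:
  29 · 137 = 3973: from (2² + 5²)(4² + 11²), take (2·4 − 5·11, 2·11 + 5·4) = (8 − 55, 22 + 20) = (-47, 42); dropping signs (only squares matter) gives (47, 42); check 47² + 42² = 2209 + 1764 = 3973 ✓.
  Scale by k = 3: (3·47, 3·42) = (141, 126).
Step 4: Order so x ≤ y and verify: 126² + 141² = 15876 + 19881 = 35757 = n. ✓

n = 35757 = 126² + 141² (one valid representation with x ≤ y).


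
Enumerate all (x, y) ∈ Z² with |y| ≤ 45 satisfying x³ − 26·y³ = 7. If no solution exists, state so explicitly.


The equation is x³ - 26y³ = 7. For fixed y, x³ = 26·y³ + 7, so a solution requires the RHS to be a perfect cube.
Strategy: iterate y from -45 to 45, compute RHS = 26·y³ + 7, and check whether it is a (positive or negative) perfect cube.
Check small values of y:
  y = 0: RHS = 7 is not a perfect cube.
  y = 1: RHS = 33 is not a perfect cube.
  y = -1: RHS = -19 is not a perfect cube.
  y = 2: RHS = 215 is not a perfect cube.
  y = -2: RHS = -201 is not a perfect cube.
  y = 3: RHS = 709 is not a perfect cube.
  y = -3: RHS = -695 is not a perfect cube.
Continuing the search up to |y| = 45 finds no solutions either.
No (x, y) in the scanned range satisfies the equation.

No integer solutions with |y| ≤ 45.


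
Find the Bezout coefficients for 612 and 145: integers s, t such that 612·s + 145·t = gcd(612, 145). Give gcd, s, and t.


Euclidean algorithm on (612, 145) — divide until remainder is 0:
  612 = 4 · 145 + 32
  145 = 4 · 32 + 17
  32 = 1 · 17 + 15
  17 = 1 · 15 + 2
  15 = 7 · 2 + 1
  2 = 2 · 1 + 0
gcd(612, 145) = 1.
Track Bezout coefficients alongside the remainders: start with r₀ = 612 = a·1 + b·0 (s = 1, t = 0) and r₁ = 145 = a·0 + b·1 (s = 0, t = 1); each new remainder r_{k+1} = r_{k-1} − q_k·r_k inherits s_{k+1} = s_{k-1} − q_k·s_k, t_{k+1} = t_{k-1} − q_k·t_k, so r_k = a·s_k + b·t_k at every step:
  q = 4: r = 32, s = 1 − 4·0 = 1, t = 0 − 4·1 = -4  (check: 612·1 + 145·(-4) = 32)
  q = 4: r = 17, s = 0 − 4·1 = -4, t = 1 − 4·(-4) = 17  (check: 612·(-4) + 145·17 = 17)
  q = 1: r = 15, s = 1 − 1·(-4) = 5, t = -4 − 1·17 = -21  (check: 612·5 + 145·(-21) = 15)
  q = 1: r = 2, s = -4 − 1·5 = -9, t = 17 − 1·(-21) = 38  (check: 612·(-9) + 145·38 = 2)
  q = 7: r = 1, s = 5 − 7·(-9) = 68, t = -21 − 7·38 = -287  (check: 612·68 + 145·(-287) = 1)
The row with r = 1 (the gcd) gives the Bezout coefficients s = 68, t = -287.
Result: 612 · (68) + 145 · (-287) = 1.

gcd(612, 145) = 1; s = 68, t = -287 (check: 612·68 + 145·(-287) = 1).


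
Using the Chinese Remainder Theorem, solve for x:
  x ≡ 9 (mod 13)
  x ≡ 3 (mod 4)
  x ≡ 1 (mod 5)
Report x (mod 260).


Moduli 13, 4, 5 are pairwise coprime; by CRT there is a unique solution modulo M = 13 · 4 · 5 = 260.
Solve pairwise, accumulating the modulus:
  Start with x ≡ 9 (mod 13).
  Combine with x ≡ 3 (mod 4): since gcd(13, 4) = 1, we get a unique residue mod 52.
    Write x = 9 + 13·t and substitute into x ≡ 3 (mod 4): 13·t ≡ 3 − 9 = -6 (mod 4).
    Reduce coefficients mod 4: 1·t ≡ 2 (mod 4).
    So t ≡ 2 (mod 4).
    Then x = 9 + 13·2 = 35, valid modulo lcm(13, 4) = 52: x ≡ 35 (mod 52).
  Combine with x ≡ 1 (mod 5): since gcd(52, 5) = 1, we get a unique residue mod 260.
    Write x = 35 + 52·t and substitute into x ≡ 1 (mod 5): 52·t ≡ 1 − 35 = -34 (mod 5).
    Reduce coefficients mod 5: 2·t ≡ 1 (mod 5).
    The inverse of 2 mod 5 is 3 (since 2·3 = 6 = 1·5 + 1), so t ≡ 3·1 = 3 ≡ 3 (mod 5).
    Then x = 35 + 52·3 = 191, valid modulo lcm(52, 5) = 260: x ≡ 191 (mod 260).
Verify: 191 mod 13 = 9 ✓, 191 mod 4 = 3 ✓, 191 mod 5 = 1 ✓.

x ≡ 191 (mod 260).


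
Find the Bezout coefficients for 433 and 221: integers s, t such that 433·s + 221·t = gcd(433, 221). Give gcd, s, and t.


Euclidean algorithm on (433, 221) — divide until remainder is 0:
  433 = 1 · 221 + 212
  221 = 1 · 212 + 9
  212 = 23 · 9 + 5
  9 = 1 · 5 + 4
  5 = 1 · 4 + 1
  4 = 4 · 1 + 0
gcd(433, 221) = 1.
Track Bezout coefficients alongside the remainders: start with r₀ = 433 = a·1 + b·0 (s = 1, t = 0) and r₁ = 221 = a·0 + b·1 (s = 0, t = 1); each new remainder r_{k+1} = r_{k-1} − q_k·r_k inherits s_{k+1} = s_{k-1} − q_k·s_k, t_{k+1} = t_{k-1} − q_k·t_k, so r_k = a·s_k + b·t_k at every step:
  q = 1: r = 212, s = 1 − 1·0 = 1, t = 0 − 1·1 = -1  (check: 433·1 + 221·(-1) = 212)
  q = 1: r = 9, s = 0 − 1·1 = -1, t = 1 − 1·(-1) = 2  (check: 433·(-1) + 221·2 = 9)
  q = 23: r = 5, s = 1 − 23·(-1) = 24, t = -1 − 23·2 = -47  (check: 433·24 + 221·(-47) = 5)
  q = 1: r = 4, s = -1 − 1·24 = -25, t = 2 − 1·(-47) = 49  (check: 433·(-25) + 221·49 = 4)
  q = 1: r = 1, s = 24 − 1·(-25) = 49, t = -47 − 1·49 = -96  (check: 433·49 + 221·(-96) = 1)
The row with r = 1 (the gcd) gives the Bezout coefficients s = 49, t = -96.
Result: 433 · (49) + 221 · (-96) = 1.

gcd(433, 221) = 1; s = 49, t = -96 (check: 433·49 + 221·(-96) = 1).


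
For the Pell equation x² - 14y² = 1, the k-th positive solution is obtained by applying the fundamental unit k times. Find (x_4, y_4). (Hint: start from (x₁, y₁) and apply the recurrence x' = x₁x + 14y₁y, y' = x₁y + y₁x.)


Step 1: Find the fundamental solution (x₁, y₁) of x² - 14y² = 1.
  Expand √14 as a continued fraction. a₀ = ⌊√14⌋ = 3; iterate m_{k+1} = d_k·a_k − m_k, d_{k+1} = (14 − m_{k+1}²)/d_k, a_{k+1} = ⌊(a₀ + m_{k+1})/d_{k+1}⌋ (starting m₀ = 0, d₀ = 1), with convergents p_k = a_k·p_{k-1} + p_{k-2}, q_k = a_k·q_{k-1} + q_{k-2} (p₋₁ = 1, q₋₁ = 0):
  k = 0: a₀ = 3; p₀/q₀ = 3/1; p₀² − 14·q₀² = 9 − 14 = -5.
  k = 1: m = 3, d = 5, a = ⌊(3 + 3)/5⌋ = 1; p/q = (1·3 + 1)/(1·1 + 0) = 4/1; p² − 14·q² = 16 − 14 = 2.
  k = 2: m = 2, d = 2, a = ⌊(3 + 2)/2⌋ = 2; p/q = (2·4 + 3)/(2·1 + 1) = 11/3; p² − 14·q² = 121 − 126 = -5.
  k = 3: m = 2, d = 5, a = ⌊(3 + 2)/5⌋ = 1; p/q = (1·11 + 4)/(1·3 + 1) = 15/4; p² − 14·q² = 225 − 224 = 1.
  The first convergent with p² − 14·q² = 1 gives the fundamental solution (x₁, y₁) = (15, 4).
Step 2: Apply the recurrence (x_{n+1}, y_{n+1}) = (x₁x_n + 14y₁y_n, x₁y_n + y₁x_n) repeatedly.
  From (x_1, y_1) = (15, 4): x_2 = 15·15 + 14·4·4 = 449; y_2 = 15·4 + 4·15 = 120.
  From (x_2, y_2) = (449, 120): x_3 = 15·449 + 14·4·120 = 13455; y_3 = 15·120 + 4·449 = 3596.
  From (x_3, y_3) = (13455, 3596): x_4 = 15·13455 + 14·4·3596 = 403201; y_4 = 15·3596 + 4·13455 = 107760.
Step 3: Verify x_4² - 14·y_4² = 162571046401 - 162571046400 = 1 (should be 1). ✓

(x_1, y_1) = (15, 4); (x_4, y_4) = (403201, 107760).


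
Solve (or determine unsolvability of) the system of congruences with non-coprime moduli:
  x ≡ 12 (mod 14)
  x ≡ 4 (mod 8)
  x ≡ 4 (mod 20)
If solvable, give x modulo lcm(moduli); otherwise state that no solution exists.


Moduli 14, 8, 20 are not pairwise coprime, so CRT works modulo lcm(m_i) when all pairwise compatibility conditions hold.
Pairwise compatibility: gcd(m_i, m_j) must divide a_i - a_j for every pair.
Merge one congruence at a time:
  Start: x ≡ 12 (mod 14).
  Combine with x ≡ 4 (mod 8): gcd(14, 8) = 2; 4 - 12 = -8, which IS divisible by 2, so compatible.
    Write x = 12 + 14·t and substitute into x ≡ 4 (mod 8): 14·t ≡ 4 − 12 = -8 (mod 8).
    Divide the congruence (and modulus) by g = 2: 7·t ≡ -4 (mod 4).
    Reduce coefficients mod 4: 3·t ≡ 0 (mod 4).
    The inverse of 3 mod 4 is 3 (since 3·3 = 9 = 2·4 + 1), so t ≡ 3·0 = 0 ≡ 0 (mod 4).
    Then x = 12 + 14·0 = 12, valid modulo lcm(14, 8) = 56: x ≡ 12 (mod 56).
  Combine with x ≡ 4 (mod 20): gcd(56, 20) = 4; 4 - 12 = -8, which IS divisible by 4, so compatible.
    Write x = 12 + 56·t and substitute into x ≡ 4 (mod 20): 56·t ≡ 4 − 12 = -8 (mod 20).
    Divide the congruence (and modulus) by g = 4: 14·t ≡ -2 (mod 5).
    Reduce coefficients mod 5: 4·t ≡ 3 (mod 5).
    The inverse of 4 mod 5 is 4 (since 4·4 = 16 = 3·5 + 1), so t ≡ 4·3 = 12 ≡ 2 (mod 5).
    Then x = 12 + 56·2 = 124, valid modulo lcm(56, 20) = 280: x ≡ 124 (mod 280).
Verify: 124 mod 14 = 12, 124 mod 8 = 4, 124 mod 20 = 4.

x ≡ 124 (mod 280).


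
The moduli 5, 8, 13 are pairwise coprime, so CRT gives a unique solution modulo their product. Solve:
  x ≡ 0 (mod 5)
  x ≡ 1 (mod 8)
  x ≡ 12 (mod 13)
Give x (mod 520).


Moduli 5, 8, 13 are pairwise coprime; by CRT there is a unique solution modulo M = 5 · 8 · 13 = 520.
Solve pairwise, accumulating the modulus:
  Start with x ≡ 0 (mod 5).
  Combine with x ≡ 1 (mod 8): since gcd(5, 8) = 1, we get a unique residue mod 40.
    Write x = 0 + 5·t and substitute into x ≡ 1 (mod 8): 5·t ≡ 1 − 0 = 1 (mod 8).
    The inverse of 5 mod 8 is 5 (since 5·5 = 25 = 3·8 + 1), so t ≡ 5·1 = 5 ≡ 5 (mod 8).
    Then x = 0 + 5·5 = 25, valid modulo lcm(5, 8) = 40: x ≡ 25 (mod 40).
  Combine with x ≡ 12 (mod 13): since gcd(40, 13) = 1, we get a unique residue mod 520.
    Write x = 25 + 40·t and substitute into x ≡ 12 (mod 13): 40·t ≡ 12 − 25 = -13 (mod 13).
    Reduce coefficients mod 13: 1·t ≡ 0 (mod 13).
    So t ≡ 0 (mod 13).
    Then x = 25 + 40·0 = 25, valid modulo lcm(40, 13) = 520: x ≡ 25 (mod 520).
Verify: 25 mod 5 = 0 ✓, 25 mod 8 = 1 ✓, 25 mod 13 = 12 ✓.

x ≡ 25 (mod 520).


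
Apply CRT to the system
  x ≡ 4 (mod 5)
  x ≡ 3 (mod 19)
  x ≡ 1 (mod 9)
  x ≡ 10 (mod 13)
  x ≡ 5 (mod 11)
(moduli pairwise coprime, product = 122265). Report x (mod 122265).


Product of moduli M = 5 · 19 · 9 · 13 · 11 = 122265.
Merge one congruence at a time:
  Start: x ≡ 4 (mod 5).
  Combine with x ≡ 3 (mod 19); new modulus lcm = 95.
    Write x = 4 + 5·t and substitute into x ≡ 3 (mod 19): 5·t ≡ 3 − 4 = -1 (mod 19).
    Reduce coefficients mod 19: 5·t ≡ 18 (mod 19).
    The inverse of 5 mod 19 is 4 (since 5·4 = 20 = 1·19 + 1), so t ≡ 4·18 = 72 ≡ 15 (mod 19).
    Then x = 4 + 5·15 = 79, valid modulo lcm(5, 19) = 95: x ≡ 79 (mod 95).
  Combine with x ≡ 1 (mod 9); new modulus lcm = 855.
    Write x = 79 + 95·t and substitute into x ≡ 1 (mod 9): 95·t ≡ 1 − 79 = -78 (mod 9).
    Reduce coefficients mod 9: 5·t ≡ 3 (mod 9).
    The inverse of 5 mod 9 is 2 (since 5·2 = 10 = 1·9 + 1), so t ≡ 2·3 = 6 ≡ 6 (mod 9).
    Then x = 79 + 95·6 = 649, valid modulo lcm(95, 9) = 855: x ≡ 649 (mod 855).
  Combine with x ≡ 10 (mod 13); new modulus lcm = 11115.
    Write x = 649 + 855·t and substitute into x ≡ 10 (mod 13): 855·t ≡ 10 − 649 = -639 (mod 13).
    Reduce coefficients mod 13: 10·t ≡ 11 (mod 13).
    The inverse of 10 mod 13 is 4 (since 10·4 = 40 = 3·13 + 1), so t ≡ 4·11 = 44 ≡ 5 (mod 13).
    Then x = 649 + 855·5 = 4924, valid modulo lcm(855, 13) = 11115: x ≡ 4924 (mod 11115).
  Combine with x ≡ 5 (mod 11); new modulus lcm = 122265.
    Write x = 4924 + 11115·t and substitute into x ≡ 5 (mod 11): 11115·t ≡ 5 − 4924 = -4919 (mod 11).
    Reduce coefficients mod 11: 5·t ≡ 9 (mod 11).
    The inverse of 5 mod 11 is 9 (since 5·9 = 45 = 4·11 + 1), so t ≡ 9·9 = 81 ≡ 4 (mod 11).
    Then x = 4924 + 11115·4 = 49384, valid modulo lcm(11115, 11) = 122265: x ≡ 49384 (mod 122265).
Verify against each original: 49384 mod 5 = 4, 49384 mod 19 = 3, 49384 mod 9 = 1, 49384 mod 13 = 10, 49384 mod 11 = 5.

x ≡ 49384 (mod 122265).


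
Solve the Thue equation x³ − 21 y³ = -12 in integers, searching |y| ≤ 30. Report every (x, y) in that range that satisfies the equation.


The equation is x³ - 21y³ = -12. For fixed y, x³ = 21·y³ − 12, so a solution requires the RHS to be a perfect cube.
Strategy: iterate y from -30 to 30, compute RHS = 21·y³ − 12, and check whether it is a (positive or negative) perfect cube.
Check small values of y:
  y = 0: RHS = -12 is not a perfect cube.
  y = 1: RHS = 9 is not a perfect cube.
  y = -1: RHS = -33 is not a perfect cube.
  y = 2: RHS = 156 is not a perfect cube.
  y = -2: RHS = -180 is not a perfect cube.
  y = 3: RHS = 555 is not a perfect cube.
  y = -3: RHS = -579 is not a perfect cube.
Continuing the search up to |y| = 30 finds no solutions either.
No (x, y) in the scanned range satisfies the equation.

No integer solutions with |y| ≤ 30.


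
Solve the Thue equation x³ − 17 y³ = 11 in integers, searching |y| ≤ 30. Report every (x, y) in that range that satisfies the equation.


The equation is x³ - 17y³ = 11. For fixed y, x³ = 17·y³ + 11, so a solution requires the RHS to be a perfect cube.
Strategy: iterate y from -30 to 30, compute RHS = 17·y³ + 11, and check whether it is a (positive or negative) perfect cube.
Check small values of y:
  y = 0: RHS = 11 is not a perfect cube.
  y = 1: RHS = 28 is not a perfect cube.
  y = -1: RHS = -6 is not a perfect cube.
  y = 2: RHS = 147 is not a perfect cube.
  y = -2: RHS = -125 = (-5)³ ⇒ x = -5 works.
  y = 3: RHS = 470 is not a perfect cube.
  y = -3: RHS = -448 is not a perfect cube.
Continuing the search up to |y| = 30 finds no further solutions beyond those listed.
Collected solutions: (-5, -2).

Solutions (with |y| ≤ 30): (-5, -2).


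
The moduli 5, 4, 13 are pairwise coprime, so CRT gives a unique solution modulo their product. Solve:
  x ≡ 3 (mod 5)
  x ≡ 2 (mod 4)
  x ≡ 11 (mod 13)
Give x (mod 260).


Moduli 5, 4, 13 are pairwise coprime; by CRT there is a unique solution modulo M = 5 · 4 · 13 = 260.
Solve pairwise, accumulating the modulus:
  Start with x ≡ 3 (mod 5).
  Combine with x ≡ 2 (mod 4): since gcd(5, 4) = 1, we get a unique residue mod 20.
    Write x = 3 + 5·t and substitute into x ≡ 2 (mod 4): 5·t ≡ 2 − 3 = -1 (mod 4).
    Reduce coefficients mod 4: 1·t ≡ 3 (mod 4).
    So t ≡ 3 (mod 4).
    Then x = 3 + 5·3 = 18, valid modulo lcm(5, 4) = 20: x ≡ 18 (mod 20).
  Combine with x ≡ 11 (mod 13): since gcd(20, 13) = 1, we get a unique residue mod 260.
    Write x = 18 + 20·t and substitute into x ≡ 11 (mod 13): 20·t ≡ 11 − 18 = -7 (mod 13).
    Reduce coefficients mod 13: 7·t ≡ 6 (mod 13).
    The inverse of 7 mod 13 is 2 (since 7·2 = 14 = 1·13 + 1), so t ≡ 2·6 = 12 ≡ 12 (mod 13).
    Then x = 18 + 20·12 = 258, valid modulo lcm(20, 13) = 260: x ≡ 258 (mod 260).
Verify: 258 mod 5 = 3 ✓, 258 mod 4 = 2 ✓, 258 mod 13 = 11 ✓.

x ≡ 258 (mod 260).


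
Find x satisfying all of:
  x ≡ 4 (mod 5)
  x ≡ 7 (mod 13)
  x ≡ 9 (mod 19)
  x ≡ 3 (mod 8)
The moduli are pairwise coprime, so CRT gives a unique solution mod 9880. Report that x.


Product of moduli M = 5 · 13 · 19 · 8 = 9880.
Merge one congruence at a time:
  Start: x ≡ 4 (mod 5).
  Combine with x ≡ 7 (mod 13); new modulus lcm = 65.
    Write x = 4 + 5·t and substitute into x ≡ 7 (mod 13): 5·t ≡ 7 − 4 = 3 (mod 13).
    The inverse of 5 mod 13 is 8 (since 5·8 = 40 = 3·13 + 1), so t ≡ 8·3 = 24 ≡ 11 (mod 13).
    Then x = 4 + 5·11 = 59, valid modulo lcm(5, 13) = 65: x ≡ 59 (mod 65).
  Combine with x ≡ 9 (mod 19); new modulus lcm = 1235.
    Write x = 59 + 65·t and substitute into x ≡ 9 (mod 19): 65·t ≡ 9 − 59 = -50 (mod 19).
    Reduce coefficients mod 19: 8·t ≡ 7 (mod 19).
    The inverse of 8 mod 19 is 12 (since 8·12 = 96 = 5·19 + 1), so t ≡ 12·7 = 84 ≡ 8 (mod 19).
    Then x = 59 + 65·8 = 579, valid modulo lcm(65, 19) = 1235: x ≡ 579 (mod 1235).
  Combine with x ≡ 3 (mod 8); new modulus lcm = 9880.
    Write x = 579 + 1235·t and substitute into x ≡ 3 (mod 8): 1235·t ≡ 3 − 579 = -576 (mod 8).
    Reduce coefficients mod 8: 3·t ≡ 0 (mod 8).
    The inverse of 3 mod 8 is 3 (since 3·3 = 9 = 1·8 + 1), so t ≡ 3·0 = 0 ≡ 0 (mod 8).
    Then x = 579 + 1235·0 = 579, valid modulo lcm(1235, 8) = 9880: x ≡ 579 (mod 9880).
Verify against each original: 579 mod 5 = 4, 579 mod 13 = 7, 579 mod 19 = 9, 579 mod 8 = 3.

x ≡ 579 (mod 9880).


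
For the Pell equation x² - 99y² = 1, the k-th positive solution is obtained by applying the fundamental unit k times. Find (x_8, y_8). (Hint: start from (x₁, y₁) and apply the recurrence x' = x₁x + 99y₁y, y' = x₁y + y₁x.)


Step 1: Find the fundamental solution (x₁, y₁) of x² - 99y² = 1.
  Expand √99 as a continued fraction. a₀ = ⌊√99⌋ = 9; iterate m_{k+1} = d_k·a_k − m_k, d_{k+1} = (99 − m_{k+1}²)/d_k, a_{k+1} = ⌊(a₀ + m_{k+1})/d_{k+1}⌋ (starting m₀ = 0, d₀ = 1), with convergents p_k = a_k·p_{k-1} + p_{k-2}, q_k = a_k·q_{k-1} + q_{k-2} (p₋₁ = 1, q₋₁ = 0):
  k = 0: a₀ = 9; p₀/q₀ = 9/1; p₀² − 99·q₀² = 81 − 99 = -18.
  k = 1: m = 9, d = 18, a = ⌊(9 + 9)/18⌋ = 1; p/q = (1·9 + 1)/(1·1 + 0) = 10/1; p² − 99·q² = 100 − 99 = 1.
  The first convergent with p² − 99·q² = 1 gives the fundamental solution (x₁, y₁) = (10, 1).
Step 2: Apply the recurrence (x_{n+1}, y_{n+1}) = (x₁x_n + 99y₁y_n, x₁y_n + y₁x_n) repeatedly.
  From (x_1, y_1) = (10, 1): x_2 = 10·10 + 99·1·1 = 199; y_2 = 10·1 + 1·10 = 20.
  From (x_2, y_2) = (199, 20): x_3 = 10·199 + 99·1·20 = 3970; y_3 = 10·20 + 1·199 = 399.
  From (x_3, y_3) = (3970, 399): x_4 = 10·3970 + 99·1·399 = 79201; y_4 = 10·399 + 1·3970 = 7960.
  From (x_4, y_4) = (79201, 7960): x_5 = 10·79201 + 99·1·7960 = 1580050; y_5 = 10·7960 + 1·79201 = 158801.
  From (x_5, y_5) = (1580050, 158801): x_6 = 10·1580050 + 99·1·158801 = 31521799; y_6 = 10·158801 + 1·1580050 = 3168060.
  From (x_6, y_6) = (31521799, 3168060): x_7 = 10·31521799 + 99·1·3168060 = 628855930; y_7 = 10·3168060 + 1·31521799 = 63202399.
  From (x_7, y_7) = (628855930, 63202399): x_8 = 10·628855930 + 99·1·63202399 = 12545596801; y_8 = 10·63202399 + 1·628855930 = 1260879920.
Step 3: Verify x_8² - 99·y_8² = 157391999093261433601 - 157391999093261433600 = 1 (should be 1). ✓

(x_1, y_1) = (10, 1); (x_8, y_8) = (12545596801, 1260879920).


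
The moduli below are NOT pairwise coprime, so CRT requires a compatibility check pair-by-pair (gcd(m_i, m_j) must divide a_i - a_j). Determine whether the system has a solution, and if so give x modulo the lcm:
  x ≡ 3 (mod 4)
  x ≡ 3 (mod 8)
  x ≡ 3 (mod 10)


Moduli 4, 8, 10 are not pairwise coprime, so CRT works modulo lcm(m_i) when all pairwise compatibility conditions hold.
Pairwise compatibility: gcd(m_i, m_j) must divide a_i - a_j for every pair.
Merge one congruence at a time:
  Start: x ≡ 3 (mod 4).
  Combine with x ≡ 3 (mod 8): gcd(4, 8) = 4; 3 - 3 = 0, which IS divisible by 4, so compatible.
    Write x = 3 + 4·t and substitute into x ≡ 3 (mod 8): 4·t ≡ 3 − 3 = 0 (mod 8).
    Divide the congruence (and modulus) by g = 4: 1·t ≡ 0 (mod 2).
    So t ≡ 0 (mod 2).
    Then x = 3 + 4·0 = 3, valid modulo lcm(4, 8) = 8: x ≡ 3 (mod 8).
  Combine with x ≡ 3 (mod 10): gcd(8, 10) = 2; 3 - 3 = 0, which IS divisible by 2, so compatible.
    Write x = 3 + 8·t and substitute into x ≡ 3 (mod 10): 8·t ≡ 3 − 3 = 0 (mod 10).
    Divide the congruence (and modulus) by g = 2: 4·t ≡ 0 (mod 5).
    The inverse of 4 mod 5 is 4 (since 4·4 = 16 = 3·5 + 1), so t ≡ 4·0 = 0 ≡ 0 (mod 5).
    Then x = 3 + 8·0 = 3, valid modulo lcm(8, 10) = 40: x ≡ 3 (mod 40).
Verify: 3 mod 4 = 3, 3 mod 8 = 3, 3 mod 10 = 3.

x ≡ 3 (mod 40).


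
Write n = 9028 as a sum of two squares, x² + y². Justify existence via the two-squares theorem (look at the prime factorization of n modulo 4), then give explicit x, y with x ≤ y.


Step 1: Factor n = 9028 = 2^2 · 37 · 61.
Step 2: Check the mod-4 condition on each prime factor: 2 = 2 (special); 37 ≡ 1 (mod 4), exponent 1; 61 ≡ 1 (mod 4), exponent 1.
All primes ≡ 3 (mod 4) appear to even exponent (or don't appear), so by the two-squares theorem n IS expressible as a sum of two squares.
Step 3: Build a representation. Group n = k² · m with k = 2 and m = 37 · 61 = 2257 (a product of primes ≡ 1 (mod 4)); a representation of m scales to one of n via (k·x)² + (k·y)² = k²(x² + y²). Each prime p ≡ 1 (mod 4) is itself a sum of two squares; find a² by testing p − a² for a perfect square:
  37: 37 − 1² = 36 = 6² ⇒ 37 = 1² + 6².
  61: 61 − 1² = 60, 61 − 2² = 57, 61 − 3² = 52, 61 − 4² = 45, 61 − 5² = 36 = 6² ⇒ 61 = 5² + 6².
  Combine using the Brahmagupta–Fibonacci identity (a² + b²)(c² + d²) = (ac − bd)² + (ad + bc)² = (ac + bd)² + (ad − bc)²:
  37 · 61 = 2257: from (1² + 6²)(5² + 6²), take (1·5 − 6·6, 1·6 + 6·5) = (5 − 36, 6 + 30) = (-31, 36); dropping signs (only squares matter) gives (31, 36); check 31² + 36² = 961 + 1296 = 2257 ✓.
  Scale by k = 2: (2·31, 2·36) = (62, 72).
Step 4: Order so x ≤ y and verify: 62² + 72² = 3844 + 5184 = 9028 = n. ✓

n = 9028 = 62² + 72² (one valid representation with x ≤ y).


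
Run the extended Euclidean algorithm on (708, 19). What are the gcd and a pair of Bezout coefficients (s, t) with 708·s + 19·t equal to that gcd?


Euclidean algorithm on (708, 19) — divide until remainder is 0:
  708 = 37 · 19 + 5
  19 = 3 · 5 + 4
  5 = 1 · 4 + 1
  4 = 4 · 1 + 0
gcd(708, 19) = 1.
Track Bezout coefficients alongside the remainders: start with r₀ = 708 = a·1 + b·0 (s = 1, t = 0) and r₁ = 19 = a·0 + b·1 (s = 0, t = 1); each new remainder r_{k+1} = r_{k-1} − q_k·r_k inherits s_{k+1} = s_{k-1} − q_k·s_k, t_{k+1} = t_{k-1} − q_k·t_k, so r_k = a·s_k + b·t_k at every step:
  q = 37: r = 5, s = 1 − 37·0 = 1, t = 0 − 37·1 = -37  (check: 708·1 + 19·(-37) = 5)
  q = 3: r = 4, s = 0 − 3·1 = -3, t = 1 − 3·(-37) = 112  (check: 708·(-3) + 19·112 = 4)
  q = 1: r = 1, s = 1 − 1·(-3) = 4, t = -37 − 1·112 = -149  (check: 708·4 + 19·(-149) = 1)
The row with r = 1 (the gcd) gives the Bezout coefficients s = 4, t = -149.
Result: 708 · (4) + 19 · (-149) = 1.

gcd(708, 19) = 1; s = 4, t = -149 (check: 708·4 + 19·(-149) = 1).


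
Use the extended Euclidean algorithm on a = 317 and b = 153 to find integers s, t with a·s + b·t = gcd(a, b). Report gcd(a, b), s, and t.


Euclidean algorithm on (317, 153) — divide until remainder is 0:
  317 = 2 · 153 + 11
  153 = 13 · 11 + 10
  11 = 1 · 10 + 1
  10 = 10 · 1 + 0
gcd(317, 153) = 1.
Track Bezout coefficients alongside the remainders: start with r₀ = 317 = a·1 + b·0 (s = 1, t = 0) and r₁ = 153 = a·0 + b·1 (s = 0, t = 1); each new remainder r_{k+1} = r_{k-1} − q_k·r_k inherits s_{k+1} = s_{k-1} − q_k·s_k, t_{k+1} = t_{k-1} − q_k·t_k, so r_k = a·s_k + b·t_k at every step:
  q = 2: r = 11, s = 1 − 2·0 = 1, t = 0 − 2·1 = -2  (check: 317·1 + 153·(-2) = 11)
  q = 13: r = 10, s = 0 − 13·1 = -13, t = 1 − 13·(-2) = 27  (check: 317·(-13) + 153·27 = 10)
  q = 1: r = 1, s = 1 − 1·(-13) = 14, t = -2 − 1·27 = -29  (check: 317·14 + 153·(-29) = 1)
The row with r = 1 (the gcd) gives the Bezout coefficients s = 14, t = -29.
Result: 317 · (14) + 153 · (-29) = 1.

gcd(317, 153) = 1; s = 14, t = -29 (check: 317·14 + 153·(-29) = 1).


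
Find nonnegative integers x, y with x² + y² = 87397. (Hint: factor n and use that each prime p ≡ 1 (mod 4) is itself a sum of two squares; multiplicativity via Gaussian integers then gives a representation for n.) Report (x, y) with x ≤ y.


Step 1: Factor n = 87397 = 17 · 53 · 97.
Step 2: Check the mod-4 condition on each prime factor: 17 ≡ 1 (mod 4), exponent 1; 53 ≡ 1 (mod 4), exponent 1; 97 ≡ 1 (mod 4), exponent 1.
All primes ≡ 3 (mod 4) appear to even exponent (or don't appear), so by the two-squares theorem n IS expressible as a sum of two squares.
Step 3: Build a representation. Here n = 17 · 53 · 97 is a product of primes ≡ 1 (mod 4). Each prime p ≡ 1 (mod 4) is itself a sum of two squares; find a² by testing p − a² for a perfect square:
  17: 17 − 1² = 16 = 4² ⇒ 17 = 1² + 4².
  53: 53 − 1² = 52, 53 − 2² = 49 = 7² ⇒ 53 = 2² + 7².
  97: 97 − 1² = 96, 97 − 2² = 93, 97 − 3² = 88, 97 − 4² = 81 = 9² ⇒ 97 = 4² + 9².
  Combine using the Brahmagupta–Fibonacci identity (a² + b²)(c² + d²) = (ac − bd)² + (ad + bc)² = (ac + bd)² + (ad − bc)²:
  17 · 53 = 901: from (1² + 4²)(2² + 7²), take (1·2 − 4·7, 1·7 + 4·2) = (2 − 28, 7 + 8) = (-26, 15); dropping signs (only squares matter) gives (26, 15); check 26² + 15² = 676 + 225 = 901 ✓.
  901 · 97 = 87397: from (26² + 15²)(4² + 9²), take (26·4 − 15·9, 26·9 + 15·4) = (104 − 135, 234 + 60) = (-31, 294); dropping signs (only squares matter) gives (31, 294); check 31² + 294² = 961 + 86436 = 87397 ✓.
Step 4: Order so x ≤ y and verify: 31² + 294² = 961 + 86436 = 87397 = n. ✓

n = 87397 = 31² + 294² (one valid representation with x ≤ y).


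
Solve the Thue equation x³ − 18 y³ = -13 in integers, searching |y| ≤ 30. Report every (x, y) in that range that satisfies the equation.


The equation is x³ - 18y³ = -13. For fixed y, x³ = 18·y³ − 13, so a solution requires the RHS to be a perfect cube.
Strategy: iterate y from -30 to 30, compute RHS = 18·y³ − 13, and check whether it is a (positive or negative) perfect cube.
Check small values of y:
  y = 0: RHS = -13 is not a perfect cube.
  y = 1: RHS = 5 is not a perfect cube.
  y = -1: RHS = -31 is not a perfect cube.
  y = 2: RHS = 131 is not a perfect cube.
  y = -2: RHS = -157 is not a perfect cube.
  y = 3: RHS = 473 is not a perfect cube.
  y = -3: RHS = -499 is not a perfect cube.
Continuing the search up to |y| = 30 finds no solutions either.
No (x, y) in the scanned range satisfies the equation.

No integer solutions with |y| ≤ 30.


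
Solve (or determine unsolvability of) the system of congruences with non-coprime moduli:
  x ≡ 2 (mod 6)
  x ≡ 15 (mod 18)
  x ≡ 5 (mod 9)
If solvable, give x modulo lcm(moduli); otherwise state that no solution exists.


Moduli 6, 18, 9 are not pairwise coprime, so CRT works modulo lcm(m_i) when all pairwise compatibility conditions hold.
Pairwise compatibility: gcd(m_i, m_j) must divide a_i - a_j for every pair.
Merge one congruence at a time:
  Start: x ≡ 2 (mod 6).
  Combine with x ≡ 15 (mod 18): gcd(6, 18) = 6, and 15 - 2 = 13 is NOT divisible by 6.
    ⇒ system is inconsistent (no integer solution).

No solution (the system is inconsistent).


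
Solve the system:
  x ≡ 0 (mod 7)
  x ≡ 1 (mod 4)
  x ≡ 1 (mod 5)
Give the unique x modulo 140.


Moduli 7, 4, 5 are pairwise coprime; by CRT there is a unique solution modulo M = 7 · 4 · 5 = 140.
Solve pairwise, accumulating the modulus:
  Start with x ≡ 0 (mod 7).
  Combine with x ≡ 1 (mod 4): since gcd(7, 4) = 1, we get a unique residue mod 28.
    Write x = 0 + 7·t and substitute into x ≡ 1 (mod 4): 7·t ≡ 1 − 0 = 1 (mod 4).
    Reduce coefficients mod 4: 3·t ≡ 1 (mod 4).
    The inverse of 3 mod 4 is 3 (since 3·3 = 9 = 2·4 + 1), so t ≡ 3·1 = 3 ≡ 3 (mod 4).
    Then x = 0 + 7·3 = 21, valid modulo lcm(7, 4) = 28: x ≡ 21 (mod 28).
  Combine with x ≡ 1 (mod 5): since gcd(28, 5) = 1, we get a unique residue mod 140.
    Write x = 21 + 28·t and substitute into x ≡ 1 (mod 5): 28·t ≡ 1 − 21 = -20 (mod 5).
    Reduce coefficients mod 5: 3·t ≡ 0 (mod 5).
    The inverse of 3 mod 5 is 2 (since 3·2 = 6 = 1·5 + 1), so t ≡ 2·0 = 0 ≡ 0 (mod 5).
    Then x = 21 + 28·0 = 21, valid modulo lcm(28, 5) = 140: x ≡ 21 (mod 140).
Verify: 21 mod 7 = 0 ✓, 21 mod 4 = 1 ✓, 21 mod 5 = 1 ✓.

x ≡ 21 (mod 140).


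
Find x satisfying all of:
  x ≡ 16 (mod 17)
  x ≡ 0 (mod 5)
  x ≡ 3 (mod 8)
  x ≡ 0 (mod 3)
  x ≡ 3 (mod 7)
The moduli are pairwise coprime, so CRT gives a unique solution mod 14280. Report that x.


Product of moduli M = 17 · 5 · 8 · 3 · 7 = 14280.
Merge one congruence at a time:
  Start: x ≡ 16 (mod 17).
  Combine with x ≡ 0 (mod 5); new modulus lcm = 85.
    Write x = 16 + 17·t and substitute into x ≡ 0 (mod 5): 17·t ≡ 0 − 16 = -16 (mod 5).
    Reduce coefficients mod 5: 2·t ≡ 4 (mod 5).
    The inverse of 2 mod 5 is 3 (since 2·3 = 6 = 1·5 + 1), so t ≡ 3·4 = 12 ≡ 2 (mod 5).
    Then x = 16 + 17·2 = 50, valid modulo lcm(17, 5) = 85: x ≡ 50 (mod 85).
  Combine with x ≡ 3 (mod 8); new modulus lcm = 680.
    Write x = 50 + 85·t and substitute into x ≡ 3 (mod 8): 85·t ≡ 3 − 50 = -47 (mod 8).
    Reduce coefficients mod 8: 5·t ≡ 1 (mod 8).
    The inverse of 5 mod 8 is 5 (since 5·5 = 25 = 3·8 + 1), so t ≡ 5·1 = 5 ≡ 5 (mod 8).
    Then x = 50 + 85·5 = 475, valid modulo lcm(85, 8) = 680: x ≡ 475 (mod 680).
  Combine with x ≡ 0 (mod 3); new modulus lcm = 2040.
    Write x = 475 + 680·t and substitute into x ≡ 0 (mod 3): 680·t ≡ 0 − 475 = -475 (mod 3).
    Reduce coefficients mod 3: 2·t ≡ 2 (mod 3).
    The inverse of 2 mod 3 is 2 (since 2·2 = 4 = 1·3 + 1), so t ≡ 2·2 = 4 ≡ 1 (mod 3).
    Then x = 475 + 680·1 = 1155, valid modulo lcm(680, 3) = 2040: x ≡ 1155 (mod 2040).
  Combine with x ≡ 3 (mod 7); new modulus lcm = 14280.
    Write x = 1155 + 2040·t and substitute into x ≡ 3 (mod 7): 2040·t ≡ 3 − 1155 = -1152 (mod 7).
    Reduce coefficients mod 7: 3·t ≡ 3 (mod 7).
    The inverse of 3 mod 7 is 5 (since 3·5 = 15 = 2·7 + 1), so t ≡ 5·3 = 15 ≡ 1 (mod 7).
    Then x = 1155 + 2040·1 = 3195, valid modulo lcm(2040, 7) = 14280: x ≡ 3195 (mod 14280).
Verify against each original: 3195 mod 17 = 16, 3195 mod 5 = 0, 3195 mod 8 = 3, 3195 mod 3 = 0, 3195 mod 7 = 3.

x ≡ 3195 (mod 14280).


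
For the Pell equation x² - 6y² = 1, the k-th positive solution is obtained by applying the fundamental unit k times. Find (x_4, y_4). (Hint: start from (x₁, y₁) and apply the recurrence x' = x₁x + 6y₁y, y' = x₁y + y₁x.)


Step 1: Find the fundamental solution (x₁, y₁) of x² - 6y² = 1.
  Expand √6 as a continued fraction. a₀ = ⌊√6⌋ = 2; iterate m_{k+1} = d_k·a_k − m_k, d_{k+1} = (6 − m_{k+1}²)/d_k, a_{k+1} = ⌊(a₀ + m_{k+1})/d_{k+1}⌋ (starting m₀ = 0, d₀ = 1), with convergents p_k = a_k·p_{k-1} + p_{k-2}, q_k = a_k·q_{k-1} + q_{k-2} (p₋₁ = 1, q₋₁ = 0):
  k = 0: a₀ = 2; p₀/q₀ = 2/1; p₀² − 6·q₀² = 4 − 6 = -2.
  k = 1: m = 2, d = 2, a = ⌊(2 + 2)/2⌋ = 2; p/q = (2·2 + 1)/(2·1 + 0) = 5/2; p² − 6·q² = 25 − 24 = 1.
  The first convergent with p² − 6·q² = 1 gives the fundamental solution (x₁, y₁) = (5, 2).
Step 2: Apply the recurrence (x_{n+1}, y_{n+1}) = (x₁x_n + 6y₁y_n, x₁y_n + y₁x_n) repeatedly.
  From (x_1, y_1) = (5, 2): x_2 = 5·5 + 6·2·2 = 49; y_2 = 5·2 + 2·5 = 20.
  From (x_2, y_2) = (49, 20): x_3 = 5·49 + 6·2·20 = 485; y_3 = 5·20 + 2·49 = 198.
  From (x_3, y_3) = (485, 198): x_4 = 5·485 + 6·2·198 = 4801; y_4 = 5·198 + 2·485 = 1960.
Step 3: Verify x_4² - 6·y_4² = 23049601 - 23049600 = 1 (should be 1). ✓

(x_1, y_1) = (5, 2); (x_4, y_4) = (4801, 1960).


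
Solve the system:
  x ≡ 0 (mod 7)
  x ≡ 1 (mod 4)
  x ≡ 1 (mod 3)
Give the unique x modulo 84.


Moduli 7, 4, 3 are pairwise coprime; by CRT there is a unique solution modulo M = 7 · 4 · 3 = 84.
Solve pairwise, accumulating the modulus:
  Start with x ≡ 0 (mod 7).
  Combine with x ≡ 1 (mod 4): since gcd(7, 4) = 1, we get a unique residue mod 28.
    Write x = 0 + 7·t and substitute into x ≡ 1 (mod 4): 7·t ≡ 1 − 0 = 1 (mod 4).
    Reduce coefficients mod 4: 3·t ≡ 1 (mod 4).
    The inverse of 3 mod 4 is 3 (since 3·3 = 9 = 2·4 + 1), so t ≡ 3·1 = 3 ≡ 3 (mod 4).
    Then x = 0 + 7·3 = 21, valid modulo lcm(7, 4) = 28: x ≡ 21 (mod 28).
  Combine with x ≡ 1 (mod 3): since gcd(28, 3) = 1, we get a unique residue mod 84.
    Write x = 21 + 28·t and substitute into x ≡ 1 (mod 3): 28·t ≡ 1 − 21 = -20 (mod 3).
    Reduce coefficients mod 3: 1·t ≡ 1 (mod 3).
    So t ≡ 1 (mod 3).
    Then x = 21 + 28·1 = 49, valid modulo lcm(28, 3) = 84: x ≡ 49 (mod 84).
Verify: 49 mod 7 = 0 ✓, 49 mod 4 = 1 ✓, 49 mod 3 = 1 ✓.

x ≡ 49 (mod 84).


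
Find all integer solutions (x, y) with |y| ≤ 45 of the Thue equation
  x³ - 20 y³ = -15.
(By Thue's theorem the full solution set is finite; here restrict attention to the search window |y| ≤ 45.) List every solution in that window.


The equation is x³ - 20y³ = -15. For fixed y, x³ = 20·y³ − 15, so a solution requires the RHS to be a perfect cube.
Strategy: iterate y from -45 to 45, compute RHS = 20·y³ − 15, and check whether it is a (positive or negative) perfect cube.
Check small values of y:
  y = 0: RHS = -15 is not a perfect cube.
  y = 1: RHS = 5 is not a perfect cube.
  y = -1: RHS = -35 is not a perfect cube.
  y = 2: RHS = 145 is not a perfect cube.
  y = -2: RHS = -175 is not a perfect cube.
  y = 3: RHS = 525 is not a perfect cube.
  y = -3: RHS = -555 is not a perfect cube.
Continuing the search up to |y| = 45 finds no solutions either.
No (x, y) in the scanned range satisfies the equation.

No integer solutions with |y| ≤ 45.


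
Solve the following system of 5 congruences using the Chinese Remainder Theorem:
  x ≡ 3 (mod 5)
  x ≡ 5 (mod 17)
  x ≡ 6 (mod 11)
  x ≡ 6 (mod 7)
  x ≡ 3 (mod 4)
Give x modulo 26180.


Product of moduli M = 5 · 17 · 11 · 7 · 4 = 26180.
Merge one congruence at a time:
  Start: x ≡ 3 (mod 5).
  Combine with x ≡ 5 (mod 17); new modulus lcm = 85.
    Write x = 3 + 5·t and substitute into x ≡ 5 (mod 17): 5·t ≡ 5 − 3 = 2 (mod 17).
    The inverse of 5 mod 17 is 7 (since 5·7 = 35 = 2·17 + 1), so t ≡ 7·2 = 14 ≡ 14 (mod 17).
    Then x = 3 + 5·14 = 73, valid modulo lcm(5, 17) = 85: x ≡ 73 (mod 85).
  Combine with x ≡ 6 (mod 11); new modulus lcm = 935.
    Write x = 73 + 85·t and substitute into x ≡ 6 (mod 11): 85·t ≡ 6 − 73 = -67 (mod 11).
    Reduce coefficients mod 11: 8·t ≡ 10 (mod 11).
    The inverse of 8 mod 11 is 7 (since 8·7 = 56 = 5·11 + 1), so t ≡ 7·10 = 70 ≡ 4 (mod 11).
    Then x = 73 + 85·4 = 413, valid modulo lcm(85, 11) = 935: x ≡ 413 (mod 935).
  Combine with x ≡ 6 (mod 7); new modulus lcm = 6545.
    Write x = 413 + 935·t and substitute into x ≡ 6 (mod 7): 935·t ≡ 6 − 413 = -407 (mod 7).
    Reduce coefficients mod 7: 4·t ≡ 6 (mod 7).
    The inverse of 4 mod 7 is 2 (since 4·2 = 8 = 1·7 + 1), so t ≡ 2·6 = 12 ≡ 5 (mod 7).
    Then x = 413 + 935·5 = 5088, valid modulo lcm(935, 7) = 6545: x ≡ 5088 (mod 6545).
  Combine with x ≡ 3 (mod 4); new modulus lcm = 26180.
    Write x = 5088 + 6545·t and substitute into x ≡ 3 (mod 4): 6545·t ≡ 3 − 5088 = -5085 (mod 4).
    Reduce coefficients mod 4: 1·t ≡ 3 (mod 4).
    So t ≡ 3 (mod 4).
    Then x = 5088 + 6545·3 = 24723, valid modulo lcm(6545, 4) = 26180: x ≡ 24723 (mod 26180).
Verify against each original: 24723 mod 5 = 3, 24723 mod 17 = 5, 24723 mod 11 = 6, 24723 mod 7 = 6, 24723 mod 4 = 3.

x ≡ 24723 (mod 26180).
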